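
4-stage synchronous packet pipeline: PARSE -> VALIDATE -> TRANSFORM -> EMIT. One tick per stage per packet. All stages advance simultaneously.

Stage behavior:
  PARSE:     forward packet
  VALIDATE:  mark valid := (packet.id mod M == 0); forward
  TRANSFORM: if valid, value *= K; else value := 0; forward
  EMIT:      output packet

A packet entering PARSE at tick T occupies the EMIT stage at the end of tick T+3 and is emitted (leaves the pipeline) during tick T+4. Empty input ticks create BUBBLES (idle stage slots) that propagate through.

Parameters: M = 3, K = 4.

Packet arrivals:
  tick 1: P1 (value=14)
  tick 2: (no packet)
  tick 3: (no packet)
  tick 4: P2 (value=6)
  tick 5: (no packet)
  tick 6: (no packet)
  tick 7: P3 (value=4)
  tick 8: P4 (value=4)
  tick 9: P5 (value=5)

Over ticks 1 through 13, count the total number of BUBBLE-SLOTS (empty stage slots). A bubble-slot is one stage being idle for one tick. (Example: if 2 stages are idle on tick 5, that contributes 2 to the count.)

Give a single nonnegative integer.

Answer: 32

Derivation:
Tick 1: [PARSE:P1(v=14,ok=F), VALIDATE:-, TRANSFORM:-, EMIT:-] out:-; bubbles=3
Tick 2: [PARSE:-, VALIDATE:P1(v=14,ok=F), TRANSFORM:-, EMIT:-] out:-; bubbles=3
Tick 3: [PARSE:-, VALIDATE:-, TRANSFORM:P1(v=0,ok=F), EMIT:-] out:-; bubbles=3
Tick 4: [PARSE:P2(v=6,ok=F), VALIDATE:-, TRANSFORM:-, EMIT:P1(v=0,ok=F)] out:-; bubbles=2
Tick 5: [PARSE:-, VALIDATE:P2(v=6,ok=F), TRANSFORM:-, EMIT:-] out:P1(v=0); bubbles=3
Tick 6: [PARSE:-, VALIDATE:-, TRANSFORM:P2(v=0,ok=F), EMIT:-] out:-; bubbles=3
Tick 7: [PARSE:P3(v=4,ok=F), VALIDATE:-, TRANSFORM:-, EMIT:P2(v=0,ok=F)] out:-; bubbles=2
Tick 8: [PARSE:P4(v=4,ok=F), VALIDATE:P3(v=4,ok=T), TRANSFORM:-, EMIT:-] out:P2(v=0); bubbles=2
Tick 9: [PARSE:P5(v=5,ok=F), VALIDATE:P4(v=4,ok=F), TRANSFORM:P3(v=16,ok=T), EMIT:-] out:-; bubbles=1
Tick 10: [PARSE:-, VALIDATE:P5(v=5,ok=F), TRANSFORM:P4(v=0,ok=F), EMIT:P3(v=16,ok=T)] out:-; bubbles=1
Tick 11: [PARSE:-, VALIDATE:-, TRANSFORM:P5(v=0,ok=F), EMIT:P4(v=0,ok=F)] out:P3(v=16); bubbles=2
Tick 12: [PARSE:-, VALIDATE:-, TRANSFORM:-, EMIT:P5(v=0,ok=F)] out:P4(v=0); bubbles=3
Tick 13: [PARSE:-, VALIDATE:-, TRANSFORM:-, EMIT:-] out:P5(v=0); bubbles=4
Total bubble-slots: 32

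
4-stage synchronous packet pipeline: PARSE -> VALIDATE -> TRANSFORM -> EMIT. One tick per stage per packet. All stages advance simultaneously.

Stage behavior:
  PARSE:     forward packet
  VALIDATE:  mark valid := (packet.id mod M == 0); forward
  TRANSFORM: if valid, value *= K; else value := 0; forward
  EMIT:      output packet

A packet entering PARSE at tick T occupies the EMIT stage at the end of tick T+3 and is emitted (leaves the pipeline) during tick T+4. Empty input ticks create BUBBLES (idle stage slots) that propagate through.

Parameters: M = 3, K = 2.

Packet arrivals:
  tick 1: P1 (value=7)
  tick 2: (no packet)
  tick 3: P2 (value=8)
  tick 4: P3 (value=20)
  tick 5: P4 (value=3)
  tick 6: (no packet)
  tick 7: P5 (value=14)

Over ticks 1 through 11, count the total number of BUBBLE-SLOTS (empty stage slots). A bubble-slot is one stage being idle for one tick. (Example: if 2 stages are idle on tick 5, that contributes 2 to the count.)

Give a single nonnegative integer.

Tick 1: [PARSE:P1(v=7,ok=F), VALIDATE:-, TRANSFORM:-, EMIT:-] out:-; bubbles=3
Tick 2: [PARSE:-, VALIDATE:P1(v=7,ok=F), TRANSFORM:-, EMIT:-] out:-; bubbles=3
Tick 3: [PARSE:P2(v=8,ok=F), VALIDATE:-, TRANSFORM:P1(v=0,ok=F), EMIT:-] out:-; bubbles=2
Tick 4: [PARSE:P3(v=20,ok=F), VALIDATE:P2(v=8,ok=F), TRANSFORM:-, EMIT:P1(v=0,ok=F)] out:-; bubbles=1
Tick 5: [PARSE:P4(v=3,ok=F), VALIDATE:P3(v=20,ok=T), TRANSFORM:P2(v=0,ok=F), EMIT:-] out:P1(v=0); bubbles=1
Tick 6: [PARSE:-, VALIDATE:P4(v=3,ok=F), TRANSFORM:P3(v=40,ok=T), EMIT:P2(v=0,ok=F)] out:-; bubbles=1
Tick 7: [PARSE:P5(v=14,ok=F), VALIDATE:-, TRANSFORM:P4(v=0,ok=F), EMIT:P3(v=40,ok=T)] out:P2(v=0); bubbles=1
Tick 8: [PARSE:-, VALIDATE:P5(v=14,ok=F), TRANSFORM:-, EMIT:P4(v=0,ok=F)] out:P3(v=40); bubbles=2
Tick 9: [PARSE:-, VALIDATE:-, TRANSFORM:P5(v=0,ok=F), EMIT:-] out:P4(v=0); bubbles=3
Tick 10: [PARSE:-, VALIDATE:-, TRANSFORM:-, EMIT:P5(v=0,ok=F)] out:-; bubbles=3
Tick 11: [PARSE:-, VALIDATE:-, TRANSFORM:-, EMIT:-] out:P5(v=0); bubbles=4
Total bubble-slots: 24

Answer: 24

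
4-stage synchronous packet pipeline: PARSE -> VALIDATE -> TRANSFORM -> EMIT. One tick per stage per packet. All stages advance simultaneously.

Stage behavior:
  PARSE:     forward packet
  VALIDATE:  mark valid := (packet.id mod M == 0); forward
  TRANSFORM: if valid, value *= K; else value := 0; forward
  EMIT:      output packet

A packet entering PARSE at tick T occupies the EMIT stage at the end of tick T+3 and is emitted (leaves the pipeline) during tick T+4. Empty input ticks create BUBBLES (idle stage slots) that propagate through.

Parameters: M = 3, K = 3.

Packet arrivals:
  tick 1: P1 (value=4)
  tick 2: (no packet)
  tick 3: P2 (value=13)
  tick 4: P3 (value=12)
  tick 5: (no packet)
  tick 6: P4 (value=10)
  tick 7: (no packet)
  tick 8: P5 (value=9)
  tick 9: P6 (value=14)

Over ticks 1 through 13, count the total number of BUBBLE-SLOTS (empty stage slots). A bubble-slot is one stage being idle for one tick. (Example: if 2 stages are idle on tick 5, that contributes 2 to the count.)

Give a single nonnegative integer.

Tick 1: [PARSE:P1(v=4,ok=F), VALIDATE:-, TRANSFORM:-, EMIT:-] out:-; bubbles=3
Tick 2: [PARSE:-, VALIDATE:P1(v=4,ok=F), TRANSFORM:-, EMIT:-] out:-; bubbles=3
Tick 3: [PARSE:P2(v=13,ok=F), VALIDATE:-, TRANSFORM:P1(v=0,ok=F), EMIT:-] out:-; bubbles=2
Tick 4: [PARSE:P3(v=12,ok=F), VALIDATE:P2(v=13,ok=F), TRANSFORM:-, EMIT:P1(v=0,ok=F)] out:-; bubbles=1
Tick 5: [PARSE:-, VALIDATE:P3(v=12,ok=T), TRANSFORM:P2(v=0,ok=F), EMIT:-] out:P1(v=0); bubbles=2
Tick 6: [PARSE:P4(v=10,ok=F), VALIDATE:-, TRANSFORM:P3(v=36,ok=T), EMIT:P2(v=0,ok=F)] out:-; bubbles=1
Tick 7: [PARSE:-, VALIDATE:P4(v=10,ok=F), TRANSFORM:-, EMIT:P3(v=36,ok=T)] out:P2(v=0); bubbles=2
Tick 8: [PARSE:P5(v=9,ok=F), VALIDATE:-, TRANSFORM:P4(v=0,ok=F), EMIT:-] out:P3(v=36); bubbles=2
Tick 9: [PARSE:P6(v=14,ok=F), VALIDATE:P5(v=9,ok=F), TRANSFORM:-, EMIT:P4(v=0,ok=F)] out:-; bubbles=1
Tick 10: [PARSE:-, VALIDATE:P6(v=14,ok=T), TRANSFORM:P5(v=0,ok=F), EMIT:-] out:P4(v=0); bubbles=2
Tick 11: [PARSE:-, VALIDATE:-, TRANSFORM:P6(v=42,ok=T), EMIT:P5(v=0,ok=F)] out:-; bubbles=2
Tick 12: [PARSE:-, VALIDATE:-, TRANSFORM:-, EMIT:P6(v=42,ok=T)] out:P5(v=0); bubbles=3
Tick 13: [PARSE:-, VALIDATE:-, TRANSFORM:-, EMIT:-] out:P6(v=42); bubbles=4
Total bubble-slots: 28

Answer: 28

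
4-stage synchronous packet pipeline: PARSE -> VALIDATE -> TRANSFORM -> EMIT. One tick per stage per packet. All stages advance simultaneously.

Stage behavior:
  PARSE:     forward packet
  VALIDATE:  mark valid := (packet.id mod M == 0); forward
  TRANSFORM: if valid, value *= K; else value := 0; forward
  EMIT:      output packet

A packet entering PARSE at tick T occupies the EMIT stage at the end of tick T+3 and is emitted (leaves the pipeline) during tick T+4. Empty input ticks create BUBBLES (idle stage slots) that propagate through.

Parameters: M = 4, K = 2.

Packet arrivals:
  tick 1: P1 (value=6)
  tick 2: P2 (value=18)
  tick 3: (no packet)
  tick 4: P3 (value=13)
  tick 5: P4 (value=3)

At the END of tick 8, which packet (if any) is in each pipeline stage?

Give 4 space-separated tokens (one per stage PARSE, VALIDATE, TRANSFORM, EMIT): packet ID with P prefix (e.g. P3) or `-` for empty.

Tick 1: [PARSE:P1(v=6,ok=F), VALIDATE:-, TRANSFORM:-, EMIT:-] out:-; in:P1
Tick 2: [PARSE:P2(v=18,ok=F), VALIDATE:P1(v=6,ok=F), TRANSFORM:-, EMIT:-] out:-; in:P2
Tick 3: [PARSE:-, VALIDATE:P2(v=18,ok=F), TRANSFORM:P1(v=0,ok=F), EMIT:-] out:-; in:-
Tick 4: [PARSE:P3(v=13,ok=F), VALIDATE:-, TRANSFORM:P2(v=0,ok=F), EMIT:P1(v=0,ok=F)] out:-; in:P3
Tick 5: [PARSE:P4(v=3,ok=F), VALIDATE:P3(v=13,ok=F), TRANSFORM:-, EMIT:P2(v=0,ok=F)] out:P1(v=0); in:P4
Tick 6: [PARSE:-, VALIDATE:P4(v=3,ok=T), TRANSFORM:P3(v=0,ok=F), EMIT:-] out:P2(v=0); in:-
Tick 7: [PARSE:-, VALIDATE:-, TRANSFORM:P4(v=6,ok=T), EMIT:P3(v=0,ok=F)] out:-; in:-
Tick 8: [PARSE:-, VALIDATE:-, TRANSFORM:-, EMIT:P4(v=6,ok=T)] out:P3(v=0); in:-
At end of tick 8: ['-', '-', '-', 'P4']

Answer: - - - P4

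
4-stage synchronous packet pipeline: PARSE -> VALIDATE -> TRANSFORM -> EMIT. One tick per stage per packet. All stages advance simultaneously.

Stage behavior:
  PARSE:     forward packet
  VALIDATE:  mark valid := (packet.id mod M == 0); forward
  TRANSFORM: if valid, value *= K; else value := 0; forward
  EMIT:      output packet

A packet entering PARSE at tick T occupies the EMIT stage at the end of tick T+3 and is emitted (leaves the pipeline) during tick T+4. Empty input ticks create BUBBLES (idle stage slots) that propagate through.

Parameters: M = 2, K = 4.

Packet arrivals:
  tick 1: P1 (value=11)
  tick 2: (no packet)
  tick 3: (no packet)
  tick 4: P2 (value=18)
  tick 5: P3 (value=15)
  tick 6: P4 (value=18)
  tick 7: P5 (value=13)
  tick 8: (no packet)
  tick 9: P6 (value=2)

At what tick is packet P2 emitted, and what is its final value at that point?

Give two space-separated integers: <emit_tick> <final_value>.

Answer: 8 72

Derivation:
Tick 1: [PARSE:P1(v=11,ok=F), VALIDATE:-, TRANSFORM:-, EMIT:-] out:-; in:P1
Tick 2: [PARSE:-, VALIDATE:P1(v=11,ok=F), TRANSFORM:-, EMIT:-] out:-; in:-
Tick 3: [PARSE:-, VALIDATE:-, TRANSFORM:P1(v=0,ok=F), EMIT:-] out:-; in:-
Tick 4: [PARSE:P2(v=18,ok=F), VALIDATE:-, TRANSFORM:-, EMIT:P1(v=0,ok=F)] out:-; in:P2
Tick 5: [PARSE:P3(v=15,ok=F), VALIDATE:P2(v=18,ok=T), TRANSFORM:-, EMIT:-] out:P1(v=0); in:P3
Tick 6: [PARSE:P4(v=18,ok=F), VALIDATE:P3(v=15,ok=F), TRANSFORM:P2(v=72,ok=T), EMIT:-] out:-; in:P4
Tick 7: [PARSE:P5(v=13,ok=F), VALIDATE:P4(v=18,ok=T), TRANSFORM:P3(v=0,ok=F), EMIT:P2(v=72,ok=T)] out:-; in:P5
Tick 8: [PARSE:-, VALIDATE:P5(v=13,ok=F), TRANSFORM:P4(v=72,ok=T), EMIT:P3(v=0,ok=F)] out:P2(v=72); in:-
Tick 9: [PARSE:P6(v=2,ok=F), VALIDATE:-, TRANSFORM:P5(v=0,ok=F), EMIT:P4(v=72,ok=T)] out:P3(v=0); in:P6
Tick 10: [PARSE:-, VALIDATE:P6(v=2,ok=T), TRANSFORM:-, EMIT:P5(v=0,ok=F)] out:P4(v=72); in:-
Tick 11: [PARSE:-, VALIDATE:-, TRANSFORM:P6(v=8,ok=T), EMIT:-] out:P5(v=0); in:-
Tick 12: [PARSE:-, VALIDATE:-, TRANSFORM:-, EMIT:P6(v=8,ok=T)] out:-; in:-
Tick 13: [PARSE:-, VALIDATE:-, TRANSFORM:-, EMIT:-] out:P6(v=8); in:-
P2: arrives tick 4, valid=True (id=2, id%2=0), emit tick 8, final value 72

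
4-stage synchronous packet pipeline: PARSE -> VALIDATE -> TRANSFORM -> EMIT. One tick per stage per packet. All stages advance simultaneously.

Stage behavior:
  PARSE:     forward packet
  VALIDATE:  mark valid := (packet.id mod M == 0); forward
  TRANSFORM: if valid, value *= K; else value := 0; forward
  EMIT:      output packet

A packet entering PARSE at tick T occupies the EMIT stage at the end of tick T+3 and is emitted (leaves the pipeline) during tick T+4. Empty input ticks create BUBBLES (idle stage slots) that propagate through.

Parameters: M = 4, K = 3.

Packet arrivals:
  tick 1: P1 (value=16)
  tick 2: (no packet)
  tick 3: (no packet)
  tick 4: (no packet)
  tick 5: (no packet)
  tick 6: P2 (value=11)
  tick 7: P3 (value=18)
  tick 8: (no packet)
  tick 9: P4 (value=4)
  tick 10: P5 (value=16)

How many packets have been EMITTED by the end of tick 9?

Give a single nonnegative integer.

Tick 1: [PARSE:P1(v=16,ok=F), VALIDATE:-, TRANSFORM:-, EMIT:-] out:-; in:P1
Tick 2: [PARSE:-, VALIDATE:P1(v=16,ok=F), TRANSFORM:-, EMIT:-] out:-; in:-
Tick 3: [PARSE:-, VALIDATE:-, TRANSFORM:P1(v=0,ok=F), EMIT:-] out:-; in:-
Tick 4: [PARSE:-, VALIDATE:-, TRANSFORM:-, EMIT:P1(v=0,ok=F)] out:-; in:-
Tick 5: [PARSE:-, VALIDATE:-, TRANSFORM:-, EMIT:-] out:P1(v=0); in:-
Tick 6: [PARSE:P2(v=11,ok=F), VALIDATE:-, TRANSFORM:-, EMIT:-] out:-; in:P2
Tick 7: [PARSE:P3(v=18,ok=F), VALIDATE:P2(v=11,ok=F), TRANSFORM:-, EMIT:-] out:-; in:P3
Tick 8: [PARSE:-, VALIDATE:P3(v=18,ok=F), TRANSFORM:P2(v=0,ok=F), EMIT:-] out:-; in:-
Tick 9: [PARSE:P4(v=4,ok=F), VALIDATE:-, TRANSFORM:P3(v=0,ok=F), EMIT:P2(v=0,ok=F)] out:-; in:P4
Emitted by tick 9: ['P1']

Answer: 1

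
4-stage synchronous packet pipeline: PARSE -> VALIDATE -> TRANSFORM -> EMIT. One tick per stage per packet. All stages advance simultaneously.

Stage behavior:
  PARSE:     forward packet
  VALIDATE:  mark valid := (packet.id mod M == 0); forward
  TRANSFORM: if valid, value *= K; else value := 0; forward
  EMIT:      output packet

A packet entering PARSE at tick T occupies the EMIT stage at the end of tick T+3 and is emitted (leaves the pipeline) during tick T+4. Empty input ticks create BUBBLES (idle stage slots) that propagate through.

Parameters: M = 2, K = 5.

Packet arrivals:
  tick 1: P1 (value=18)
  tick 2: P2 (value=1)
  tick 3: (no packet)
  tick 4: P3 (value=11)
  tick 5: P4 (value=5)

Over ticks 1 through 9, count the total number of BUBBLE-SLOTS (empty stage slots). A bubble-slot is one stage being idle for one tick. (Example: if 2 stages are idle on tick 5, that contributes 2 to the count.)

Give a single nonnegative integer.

Tick 1: [PARSE:P1(v=18,ok=F), VALIDATE:-, TRANSFORM:-, EMIT:-] out:-; bubbles=3
Tick 2: [PARSE:P2(v=1,ok=F), VALIDATE:P1(v=18,ok=F), TRANSFORM:-, EMIT:-] out:-; bubbles=2
Tick 3: [PARSE:-, VALIDATE:P2(v=1,ok=T), TRANSFORM:P1(v=0,ok=F), EMIT:-] out:-; bubbles=2
Tick 4: [PARSE:P3(v=11,ok=F), VALIDATE:-, TRANSFORM:P2(v=5,ok=T), EMIT:P1(v=0,ok=F)] out:-; bubbles=1
Tick 5: [PARSE:P4(v=5,ok=F), VALIDATE:P3(v=11,ok=F), TRANSFORM:-, EMIT:P2(v=5,ok=T)] out:P1(v=0); bubbles=1
Tick 6: [PARSE:-, VALIDATE:P4(v=5,ok=T), TRANSFORM:P3(v=0,ok=F), EMIT:-] out:P2(v=5); bubbles=2
Tick 7: [PARSE:-, VALIDATE:-, TRANSFORM:P4(v=25,ok=T), EMIT:P3(v=0,ok=F)] out:-; bubbles=2
Tick 8: [PARSE:-, VALIDATE:-, TRANSFORM:-, EMIT:P4(v=25,ok=T)] out:P3(v=0); bubbles=3
Tick 9: [PARSE:-, VALIDATE:-, TRANSFORM:-, EMIT:-] out:P4(v=25); bubbles=4
Total bubble-slots: 20

Answer: 20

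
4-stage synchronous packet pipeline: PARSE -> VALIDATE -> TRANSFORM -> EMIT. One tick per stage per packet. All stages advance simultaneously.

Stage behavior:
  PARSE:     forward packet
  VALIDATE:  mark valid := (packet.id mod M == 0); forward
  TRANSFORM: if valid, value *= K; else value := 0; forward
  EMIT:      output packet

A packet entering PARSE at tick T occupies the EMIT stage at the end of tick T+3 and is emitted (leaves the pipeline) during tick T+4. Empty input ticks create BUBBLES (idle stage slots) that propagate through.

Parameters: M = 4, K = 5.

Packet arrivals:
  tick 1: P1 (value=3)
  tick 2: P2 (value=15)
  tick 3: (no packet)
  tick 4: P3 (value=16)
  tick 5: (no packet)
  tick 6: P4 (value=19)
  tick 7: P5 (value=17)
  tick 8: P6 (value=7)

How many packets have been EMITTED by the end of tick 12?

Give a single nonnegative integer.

Tick 1: [PARSE:P1(v=3,ok=F), VALIDATE:-, TRANSFORM:-, EMIT:-] out:-; in:P1
Tick 2: [PARSE:P2(v=15,ok=F), VALIDATE:P1(v=3,ok=F), TRANSFORM:-, EMIT:-] out:-; in:P2
Tick 3: [PARSE:-, VALIDATE:P2(v=15,ok=F), TRANSFORM:P1(v=0,ok=F), EMIT:-] out:-; in:-
Tick 4: [PARSE:P3(v=16,ok=F), VALIDATE:-, TRANSFORM:P2(v=0,ok=F), EMIT:P1(v=0,ok=F)] out:-; in:P3
Tick 5: [PARSE:-, VALIDATE:P3(v=16,ok=F), TRANSFORM:-, EMIT:P2(v=0,ok=F)] out:P1(v=0); in:-
Tick 6: [PARSE:P4(v=19,ok=F), VALIDATE:-, TRANSFORM:P3(v=0,ok=F), EMIT:-] out:P2(v=0); in:P4
Tick 7: [PARSE:P5(v=17,ok=F), VALIDATE:P4(v=19,ok=T), TRANSFORM:-, EMIT:P3(v=0,ok=F)] out:-; in:P5
Tick 8: [PARSE:P6(v=7,ok=F), VALIDATE:P5(v=17,ok=F), TRANSFORM:P4(v=95,ok=T), EMIT:-] out:P3(v=0); in:P6
Tick 9: [PARSE:-, VALIDATE:P6(v=7,ok=F), TRANSFORM:P5(v=0,ok=F), EMIT:P4(v=95,ok=T)] out:-; in:-
Tick 10: [PARSE:-, VALIDATE:-, TRANSFORM:P6(v=0,ok=F), EMIT:P5(v=0,ok=F)] out:P4(v=95); in:-
Tick 11: [PARSE:-, VALIDATE:-, TRANSFORM:-, EMIT:P6(v=0,ok=F)] out:P5(v=0); in:-
Tick 12: [PARSE:-, VALIDATE:-, TRANSFORM:-, EMIT:-] out:P6(v=0); in:-
Emitted by tick 12: ['P1', 'P2', 'P3', 'P4', 'P5', 'P6']

Answer: 6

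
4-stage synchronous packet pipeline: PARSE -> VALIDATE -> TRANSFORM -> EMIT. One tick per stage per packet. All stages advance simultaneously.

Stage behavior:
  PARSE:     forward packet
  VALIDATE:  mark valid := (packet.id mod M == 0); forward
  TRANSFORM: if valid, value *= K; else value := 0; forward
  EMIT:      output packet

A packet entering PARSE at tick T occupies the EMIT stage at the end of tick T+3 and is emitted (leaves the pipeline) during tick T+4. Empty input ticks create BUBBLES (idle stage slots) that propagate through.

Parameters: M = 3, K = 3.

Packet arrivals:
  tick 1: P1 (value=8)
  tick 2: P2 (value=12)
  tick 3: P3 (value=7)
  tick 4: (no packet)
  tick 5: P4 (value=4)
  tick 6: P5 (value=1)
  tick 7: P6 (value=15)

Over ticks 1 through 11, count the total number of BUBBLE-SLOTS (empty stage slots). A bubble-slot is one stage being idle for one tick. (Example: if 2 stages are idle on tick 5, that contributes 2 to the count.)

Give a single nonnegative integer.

Answer: 20

Derivation:
Tick 1: [PARSE:P1(v=8,ok=F), VALIDATE:-, TRANSFORM:-, EMIT:-] out:-; bubbles=3
Tick 2: [PARSE:P2(v=12,ok=F), VALIDATE:P1(v=8,ok=F), TRANSFORM:-, EMIT:-] out:-; bubbles=2
Tick 3: [PARSE:P3(v=7,ok=F), VALIDATE:P2(v=12,ok=F), TRANSFORM:P1(v=0,ok=F), EMIT:-] out:-; bubbles=1
Tick 4: [PARSE:-, VALIDATE:P3(v=7,ok=T), TRANSFORM:P2(v=0,ok=F), EMIT:P1(v=0,ok=F)] out:-; bubbles=1
Tick 5: [PARSE:P4(v=4,ok=F), VALIDATE:-, TRANSFORM:P3(v=21,ok=T), EMIT:P2(v=0,ok=F)] out:P1(v=0); bubbles=1
Tick 6: [PARSE:P5(v=1,ok=F), VALIDATE:P4(v=4,ok=F), TRANSFORM:-, EMIT:P3(v=21,ok=T)] out:P2(v=0); bubbles=1
Tick 7: [PARSE:P6(v=15,ok=F), VALIDATE:P5(v=1,ok=F), TRANSFORM:P4(v=0,ok=F), EMIT:-] out:P3(v=21); bubbles=1
Tick 8: [PARSE:-, VALIDATE:P6(v=15,ok=T), TRANSFORM:P5(v=0,ok=F), EMIT:P4(v=0,ok=F)] out:-; bubbles=1
Tick 9: [PARSE:-, VALIDATE:-, TRANSFORM:P6(v=45,ok=T), EMIT:P5(v=0,ok=F)] out:P4(v=0); bubbles=2
Tick 10: [PARSE:-, VALIDATE:-, TRANSFORM:-, EMIT:P6(v=45,ok=T)] out:P5(v=0); bubbles=3
Tick 11: [PARSE:-, VALIDATE:-, TRANSFORM:-, EMIT:-] out:P6(v=45); bubbles=4
Total bubble-slots: 20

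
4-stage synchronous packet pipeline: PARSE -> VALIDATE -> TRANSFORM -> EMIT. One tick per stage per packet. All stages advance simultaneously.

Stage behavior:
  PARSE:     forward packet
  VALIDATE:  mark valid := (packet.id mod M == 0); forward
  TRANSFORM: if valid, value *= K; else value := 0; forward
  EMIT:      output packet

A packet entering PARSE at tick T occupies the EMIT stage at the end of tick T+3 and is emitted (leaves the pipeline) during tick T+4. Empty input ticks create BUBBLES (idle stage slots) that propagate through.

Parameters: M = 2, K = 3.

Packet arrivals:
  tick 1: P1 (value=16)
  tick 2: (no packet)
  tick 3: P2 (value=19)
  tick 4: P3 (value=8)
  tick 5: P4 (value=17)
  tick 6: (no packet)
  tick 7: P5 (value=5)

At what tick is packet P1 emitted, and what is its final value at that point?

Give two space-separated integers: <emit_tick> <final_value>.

Answer: 5 0

Derivation:
Tick 1: [PARSE:P1(v=16,ok=F), VALIDATE:-, TRANSFORM:-, EMIT:-] out:-; in:P1
Tick 2: [PARSE:-, VALIDATE:P1(v=16,ok=F), TRANSFORM:-, EMIT:-] out:-; in:-
Tick 3: [PARSE:P2(v=19,ok=F), VALIDATE:-, TRANSFORM:P1(v=0,ok=F), EMIT:-] out:-; in:P2
Tick 4: [PARSE:P3(v=8,ok=F), VALIDATE:P2(v=19,ok=T), TRANSFORM:-, EMIT:P1(v=0,ok=F)] out:-; in:P3
Tick 5: [PARSE:P4(v=17,ok=F), VALIDATE:P3(v=8,ok=F), TRANSFORM:P2(v=57,ok=T), EMIT:-] out:P1(v=0); in:P4
Tick 6: [PARSE:-, VALIDATE:P4(v=17,ok=T), TRANSFORM:P3(v=0,ok=F), EMIT:P2(v=57,ok=T)] out:-; in:-
Tick 7: [PARSE:P5(v=5,ok=F), VALIDATE:-, TRANSFORM:P4(v=51,ok=T), EMIT:P3(v=0,ok=F)] out:P2(v=57); in:P5
Tick 8: [PARSE:-, VALIDATE:P5(v=5,ok=F), TRANSFORM:-, EMIT:P4(v=51,ok=T)] out:P3(v=0); in:-
Tick 9: [PARSE:-, VALIDATE:-, TRANSFORM:P5(v=0,ok=F), EMIT:-] out:P4(v=51); in:-
Tick 10: [PARSE:-, VALIDATE:-, TRANSFORM:-, EMIT:P5(v=0,ok=F)] out:-; in:-
Tick 11: [PARSE:-, VALIDATE:-, TRANSFORM:-, EMIT:-] out:P5(v=0); in:-
P1: arrives tick 1, valid=False (id=1, id%2=1), emit tick 5, final value 0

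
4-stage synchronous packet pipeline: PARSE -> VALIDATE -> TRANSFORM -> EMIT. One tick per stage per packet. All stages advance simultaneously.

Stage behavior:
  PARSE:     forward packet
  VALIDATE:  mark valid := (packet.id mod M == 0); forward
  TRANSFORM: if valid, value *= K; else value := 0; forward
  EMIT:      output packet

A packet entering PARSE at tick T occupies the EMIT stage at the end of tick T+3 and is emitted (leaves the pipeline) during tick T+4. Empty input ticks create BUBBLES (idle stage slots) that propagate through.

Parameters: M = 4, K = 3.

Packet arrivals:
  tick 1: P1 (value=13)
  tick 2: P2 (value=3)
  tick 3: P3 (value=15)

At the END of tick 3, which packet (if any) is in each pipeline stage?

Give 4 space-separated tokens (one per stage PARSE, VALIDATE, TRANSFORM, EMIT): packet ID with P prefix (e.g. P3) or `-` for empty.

Tick 1: [PARSE:P1(v=13,ok=F), VALIDATE:-, TRANSFORM:-, EMIT:-] out:-; in:P1
Tick 2: [PARSE:P2(v=3,ok=F), VALIDATE:P1(v=13,ok=F), TRANSFORM:-, EMIT:-] out:-; in:P2
Tick 3: [PARSE:P3(v=15,ok=F), VALIDATE:P2(v=3,ok=F), TRANSFORM:P1(v=0,ok=F), EMIT:-] out:-; in:P3
At end of tick 3: ['P3', 'P2', 'P1', '-']

Answer: P3 P2 P1 -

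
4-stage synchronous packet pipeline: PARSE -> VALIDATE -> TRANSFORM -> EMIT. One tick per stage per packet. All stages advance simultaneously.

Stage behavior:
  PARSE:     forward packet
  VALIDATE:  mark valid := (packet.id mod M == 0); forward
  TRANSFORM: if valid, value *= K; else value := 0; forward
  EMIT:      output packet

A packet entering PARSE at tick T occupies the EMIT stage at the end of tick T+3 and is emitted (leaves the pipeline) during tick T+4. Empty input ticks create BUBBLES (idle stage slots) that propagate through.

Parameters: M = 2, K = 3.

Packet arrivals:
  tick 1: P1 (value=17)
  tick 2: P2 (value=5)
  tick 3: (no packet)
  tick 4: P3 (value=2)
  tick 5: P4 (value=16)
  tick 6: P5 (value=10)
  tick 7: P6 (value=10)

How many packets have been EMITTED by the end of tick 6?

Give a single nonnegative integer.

Tick 1: [PARSE:P1(v=17,ok=F), VALIDATE:-, TRANSFORM:-, EMIT:-] out:-; in:P1
Tick 2: [PARSE:P2(v=5,ok=F), VALIDATE:P1(v=17,ok=F), TRANSFORM:-, EMIT:-] out:-; in:P2
Tick 3: [PARSE:-, VALIDATE:P2(v=5,ok=T), TRANSFORM:P1(v=0,ok=F), EMIT:-] out:-; in:-
Tick 4: [PARSE:P3(v=2,ok=F), VALIDATE:-, TRANSFORM:P2(v=15,ok=T), EMIT:P1(v=0,ok=F)] out:-; in:P3
Tick 5: [PARSE:P4(v=16,ok=F), VALIDATE:P3(v=2,ok=F), TRANSFORM:-, EMIT:P2(v=15,ok=T)] out:P1(v=0); in:P4
Tick 6: [PARSE:P5(v=10,ok=F), VALIDATE:P4(v=16,ok=T), TRANSFORM:P3(v=0,ok=F), EMIT:-] out:P2(v=15); in:P5
Emitted by tick 6: ['P1', 'P2']

Answer: 2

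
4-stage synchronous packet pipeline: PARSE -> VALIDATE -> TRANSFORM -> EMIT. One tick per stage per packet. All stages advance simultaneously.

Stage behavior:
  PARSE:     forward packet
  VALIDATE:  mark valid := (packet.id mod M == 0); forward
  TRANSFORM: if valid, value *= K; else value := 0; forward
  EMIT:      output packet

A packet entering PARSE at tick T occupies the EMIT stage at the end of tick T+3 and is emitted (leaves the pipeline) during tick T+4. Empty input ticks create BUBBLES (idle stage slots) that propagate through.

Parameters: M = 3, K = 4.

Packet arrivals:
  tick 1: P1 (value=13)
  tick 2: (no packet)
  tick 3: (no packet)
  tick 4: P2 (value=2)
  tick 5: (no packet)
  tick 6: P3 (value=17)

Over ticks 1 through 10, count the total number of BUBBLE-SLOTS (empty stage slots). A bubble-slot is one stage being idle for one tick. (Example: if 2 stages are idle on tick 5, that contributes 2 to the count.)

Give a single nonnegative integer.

Tick 1: [PARSE:P1(v=13,ok=F), VALIDATE:-, TRANSFORM:-, EMIT:-] out:-; bubbles=3
Tick 2: [PARSE:-, VALIDATE:P1(v=13,ok=F), TRANSFORM:-, EMIT:-] out:-; bubbles=3
Tick 3: [PARSE:-, VALIDATE:-, TRANSFORM:P1(v=0,ok=F), EMIT:-] out:-; bubbles=3
Tick 4: [PARSE:P2(v=2,ok=F), VALIDATE:-, TRANSFORM:-, EMIT:P1(v=0,ok=F)] out:-; bubbles=2
Tick 5: [PARSE:-, VALIDATE:P2(v=2,ok=F), TRANSFORM:-, EMIT:-] out:P1(v=0); bubbles=3
Tick 6: [PARSE:P3(v=17,ok=F), VALIDATE:-, TRANSFORM:P2(v=0,ok=F), EMIT:-] out:-; bubbles=2
Tick 7: [PARSE:-, VALIDATE:P3(v=17,ok=T), TRANSFORM:-, EMIT:P2(v=0,ok=F)] out:-; bubbles=2
Tick 8: [PARSE:-, VALIDATE:-, TRANSFORM:P3(v=68,ok=T), EMIT:-] out:P2(v=0); bubbles=3
Tick 9: [PARSE:-, VALIDATE:-, TRANSFORM:-, EMIT:P3(v=68,ok=T)] out:-; bubbles=3
Tick 10: [PARSE:-, VALIDATE:-, TRANSFORM:-, EMIT:-] out:P3(v=68); bubbles=4
Total bubble-slots: 28

Answer: 28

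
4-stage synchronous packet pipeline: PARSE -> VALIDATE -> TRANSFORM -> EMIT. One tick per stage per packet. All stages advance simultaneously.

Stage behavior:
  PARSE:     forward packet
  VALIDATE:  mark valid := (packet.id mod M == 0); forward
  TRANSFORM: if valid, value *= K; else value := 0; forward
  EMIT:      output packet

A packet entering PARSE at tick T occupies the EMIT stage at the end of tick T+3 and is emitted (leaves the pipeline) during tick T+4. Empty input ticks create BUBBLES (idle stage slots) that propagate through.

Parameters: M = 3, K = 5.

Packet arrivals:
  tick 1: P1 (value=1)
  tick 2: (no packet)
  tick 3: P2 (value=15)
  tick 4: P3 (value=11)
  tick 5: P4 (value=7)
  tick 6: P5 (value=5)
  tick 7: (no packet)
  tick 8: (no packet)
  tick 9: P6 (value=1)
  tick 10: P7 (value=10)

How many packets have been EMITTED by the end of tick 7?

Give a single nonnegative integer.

Tick 1: [PARSE:P1(v=1,ok=F), VALIDATE:-, TRANSFORM:-, EMIT:-] out:-; in:P1
Tick 2: [PARSE:-, VALIDATE:P1(v=1,ok=F), TRANSFORM:-, EMIT:-] out:-; in:-
Tick 3: [PARSE:P2(v=15,ok=F), VALIDATE:-, TRANSFORM:P1(v=0,ok=F), EMIT:-] out:-; in:P2
Tick 4: [PARSE:P3(v=11,ok=F), VALIDATE:P2(v=15,ok=F), TRANSFORM:-, EMIT:P1(v=0,ok=F)] out:-; in:P3
Tick 5: [PARSE:P4(v=7,ok=F), VALIDATE:P3(v=11,ok=T), TRANSFORM:P2(v=0,ok=F), EMIT:-] out:P1(v=0); in:P4
Tick 6: [PARSE:P5(v=5,ok=F), VALIDATE:P4(v=7,ok=F), TRANSFORM:P3(v=55,ok=T), EMIT:P2(v=0,ok=F)] out:-; in:P5
Tick 7: [PARSE:-, VALIDATE:P5(v=5,ok=F), TRANSFORM:P4(v=0,ok=F), EMIT:P3(v=55,ok=T)] out:P2(v=0); in:-
Emitted by tick 7: ['P1', 'P2']

Answer: 2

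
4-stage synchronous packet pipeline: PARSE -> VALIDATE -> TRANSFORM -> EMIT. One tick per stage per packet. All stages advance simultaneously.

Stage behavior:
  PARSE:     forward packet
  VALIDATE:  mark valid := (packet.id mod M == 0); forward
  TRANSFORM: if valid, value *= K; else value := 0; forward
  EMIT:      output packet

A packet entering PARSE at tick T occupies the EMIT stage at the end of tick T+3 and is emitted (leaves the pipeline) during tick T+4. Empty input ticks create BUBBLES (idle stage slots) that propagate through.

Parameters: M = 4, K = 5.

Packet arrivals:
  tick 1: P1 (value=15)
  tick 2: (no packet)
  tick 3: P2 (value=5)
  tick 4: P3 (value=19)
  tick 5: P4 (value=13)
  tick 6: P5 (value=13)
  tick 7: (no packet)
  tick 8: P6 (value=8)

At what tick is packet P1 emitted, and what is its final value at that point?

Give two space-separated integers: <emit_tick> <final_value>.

Answer: 5 0

Derivation:
Tick 1: [PARSE:P1(v=15,ok=F), VALIDATE:-, TRANSFORM:-, EMIT:-] out:-; in:P1
Tick 2: [PARSE:-, VALIDATE:P1(v=15,ok=F), TRANSFORM:-, EMIT:-] out:-; in:-
Tick 3: [PARSE:P2(v=5,ok=F), VALIDATE:-, TRANSFORM:P1(v=0,ok=F), EMIT:-] out:-; in:P2
Tick 4: [PARSE:P3(v=19,ok=F), VALIDATE:P2(v=5,ok=F), TRANSFORM:-, EMIT:P1(v=0,ok=F)] out:-; in:P3
Tick 5: [PARSE:P4(v=13,ok=F), VALIDATE:P3(v=19,ok=F), TRANSFORM:P2(v=0,ok=F), EMIT:-] out:P1(v=0); in:P4
Tick 6: [PARSE:P5(v=13,ok=F), VALIDATE:P4(v=13,ok=T), TRANSFORM:P3(v=0,ok=F), EMIT:P2(v=0,ok=F)] out:-; in:P5
Tick 7: [PARSE:-, VALIDATE:P5(v=13,ok=F), TRANSFORM:P4(v=65,ok=T), EMIT:P3(v=0,ok=F)] out:P2(v=0); in:-
Tick 8: [PARSE:P6(v=8,ok=F), VALIDATE:-, TRANSFORM:P5(v=0,ok=F), EMIT:P4(v=65,ok=T)] out:P3(v=0); in:P6
Tick 9: [PARSE:-, VALIDATE:P6(v=8,ok=F), TRANSFORM:-, EMIT:P5(v=0,ok=F)] out:P4(v=65); in:-
Tick 10: [PARSE:-, VALIDATE:-, TRANSFORM:P6(v=0,ok=F), EMIT:-] out:P5(v=0); in:-
Tick 11: [PARSE:-, VALIDATE:-, TRANSFORM:-, EMIT:P6(v=0,ok=F)] out:-; in:-
Tick 12: [PARSE:-, VALIDATE:-, TRANSFORM:-, EMIT:-] out:P6(v=0); in:-
P1: arrives tick 1, valid=False (id=1, id%4=1), emit tick 5, final value 0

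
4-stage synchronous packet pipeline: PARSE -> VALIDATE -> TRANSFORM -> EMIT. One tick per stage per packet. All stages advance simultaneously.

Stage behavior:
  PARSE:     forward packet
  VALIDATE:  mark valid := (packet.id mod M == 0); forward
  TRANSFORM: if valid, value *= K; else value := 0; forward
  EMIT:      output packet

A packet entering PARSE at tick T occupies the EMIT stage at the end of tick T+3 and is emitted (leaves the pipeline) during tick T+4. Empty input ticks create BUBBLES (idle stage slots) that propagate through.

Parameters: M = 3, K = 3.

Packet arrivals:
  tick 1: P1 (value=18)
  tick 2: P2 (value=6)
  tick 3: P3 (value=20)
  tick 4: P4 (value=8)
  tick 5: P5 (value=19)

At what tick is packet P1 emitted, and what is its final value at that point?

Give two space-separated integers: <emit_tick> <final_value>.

Answer: 5 0

Derivation:
Tick 1: [PARSE:P1(v=18,ok=F), VALIDATE:-, TRANSFORM:-, EMIT:-] out:-; in:P1
Tick 2: [PARSE:P2(v=6,ok=F), VALIDATE:P1(v=18,ok=F), TRANSFORM:-, EMIT:-] out:-; in:P2
Tick 3: [PARSE:P3(v=20,ok=F), VALIDATE:P2(v=6,ok=F), TRANSFORM:P1(v=0,ok=F), EMIT:-] out:-; in:P3
Tick 4: [PARSE:P4(v=8,ok=F), VALIDATE:P3(v=20,ok=T), TRANSFORM:P2(v=0,ok=F), EMIT:P1(v=0,ok=F)] out:-; in:P4
Tick 5: [PARSE:P5(v=19,ok=F), VALIDATE:P4(v=8,ok=F), TRANSFORM:P3(v=60,ok=T), EMIT:P2(v=0,ok=F)] out:P1(v=0); in:P5
Tick 6: [PARSE:-, VALIDATE:P5(v=19,ok=F), TRANSFORM:P4(v=0,ok=F), EMIT:P3(v=60,ok=T)] out:P2(v=0); in:-
Tick 7: [PARSE:-, VALIDATE:-, TRANSFORM:P5(v=0,ok=F), EMIT:P4(v=0,ok=F)] out:P3(v=60); in:-
Tick 8: [PARSE:-, VALIDATE:-, TRANSFORM:-, EMIT:P5(v=0,ok=F)] out:P4(v=0); in:-
Tick 9: [PARSE:-, VALIDATE:-, TRANSFORM:-, EMIT:-] out:P5(v=0); in:-
P1: arrives tick 1, valid=False (id=1, id%3=1), emit tick 5, final value 0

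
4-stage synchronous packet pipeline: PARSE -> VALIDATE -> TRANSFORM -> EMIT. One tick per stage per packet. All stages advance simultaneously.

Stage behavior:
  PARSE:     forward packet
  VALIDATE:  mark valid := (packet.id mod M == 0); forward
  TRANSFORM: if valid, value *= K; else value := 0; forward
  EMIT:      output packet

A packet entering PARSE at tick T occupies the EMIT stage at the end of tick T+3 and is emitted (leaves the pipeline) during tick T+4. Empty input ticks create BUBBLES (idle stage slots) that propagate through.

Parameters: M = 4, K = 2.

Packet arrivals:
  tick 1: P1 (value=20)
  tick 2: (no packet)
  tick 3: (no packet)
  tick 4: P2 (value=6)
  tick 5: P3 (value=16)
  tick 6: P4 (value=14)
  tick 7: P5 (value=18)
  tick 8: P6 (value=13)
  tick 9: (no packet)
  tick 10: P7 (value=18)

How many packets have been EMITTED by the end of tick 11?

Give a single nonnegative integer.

Tick 1: [PARSE:P1(v=20,ok=F), VALIDATE:-, TRANSFORM:-, EMIT:-] out:-; in:P1
Tick 2: [PARSE:-, VALIDATE:P1(v=20,ok=F), TRANSFORM:-, EMIT:-] out:-; in:-
Tick 3: [PARSE:-, VALIDATE:-, TRANSFORM:P1(v=0,ok=F), EMIT:-] out:-; in:-
Tick 4: [PARSE:P2(v=6,ok=F), VALIDATE:-, TRANSFORM:-, EMIT:P1(v=0,ok=F)] out:-; in:P2
Tick 5: [PARSE:P3(v=16,ok=F), VALIDATE:P2(v=6,ok=F), TRANSFORM:-, EMIT:-] out:P1(v=0); in:P3
Tick 6: [PARSE:P4(v=14,ok=F), VALIDATE:P3(v=16,ok=F), TRANSFORM:P2(v=0,ok=F), EMIT:-] out:-; in:P4
Tick 7: [PARSE:P5(v=18,ok=F), VALIDATE:P4(v=14,ok=T), TRANSFORM:P3(v=0,ok=F), EMIT:P2(v=0,ok=F)] out:-; in:P5
Tick 8: [PARSE:P6(v=13,ok=F), VALIDATE:P5(v=18,ok=F), TRANSFORM:P4(v=28,ok=T), EMIT:P3(v=0,ok=F)] out:P2(v=0); in:P6
Tick 9: [PARSE:-, VALIDATE:P6(v=13,ok=F), TRANSFORM:P5(v=0,ok=F), EMIT:P4(v=28,ok=T)] out:P3(v=0); in:-
Tick 10: [PARSE:P7(v=18,ok=F), VALIDATE:-, TRANSFORM:P6(v=0,ok=F), EMIT:P5(v=0,ok=F)] out:P4(v=28); in:P7
Tick 11: [PARSE:-, VALIDATE:P7(v=18,ok=F), TRANSFORM:-, EMIT:P6(v=0,ok=F)] out:P5(v=0); in:-
Emitted by tick 11: ['P1', 'P2', 'P3', 'P4', 'P5']

Answer: 5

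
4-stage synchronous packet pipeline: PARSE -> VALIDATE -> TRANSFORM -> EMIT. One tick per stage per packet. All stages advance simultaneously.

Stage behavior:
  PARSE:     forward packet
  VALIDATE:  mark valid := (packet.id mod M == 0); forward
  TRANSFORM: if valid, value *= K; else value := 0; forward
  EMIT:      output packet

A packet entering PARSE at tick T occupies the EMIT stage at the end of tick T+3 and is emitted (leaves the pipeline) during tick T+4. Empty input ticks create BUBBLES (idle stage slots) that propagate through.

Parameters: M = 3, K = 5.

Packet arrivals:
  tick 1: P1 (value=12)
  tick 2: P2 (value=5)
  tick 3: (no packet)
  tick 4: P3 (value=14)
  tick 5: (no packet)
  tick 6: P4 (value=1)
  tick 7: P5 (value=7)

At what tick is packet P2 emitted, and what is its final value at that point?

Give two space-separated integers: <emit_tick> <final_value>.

Answer: 6 0

Derivation:
Tick 1: [PARSE:P1(v=12,ok=F), VALIDATE:-, TRANSFORM:-, EMIT:-] out:-; in:P1
Tick 2: [PARSE:P2(v=5,ok=F), VALIDATE:P1(v=12,ok=F), TRANSFORM:-, EMIT:-] out:-; in:P2
Tick 3: [PARSE:-, VALIDATE:P2(v=5,ok=F), TRANSFORM:P1(v=0,ok=F), EMIT:-] out:-; in:-
Tick 4: [PARSE:P3(v=14,ok=F), VALIDATE:-, TRANSFORM:P2(v=0,ok=F), EMIT:P1(v=0,ok=F)] out:-; in:P3
Tick 5: [PARSE:-, VALIDATE:P3(v=14,ok=T), TRANSFORM:-, EMIT:P2(v=0,ok=F)] out:P1(v=0); in:-
Tick 6: [PARSE:P4(v=1,ok=F), VALIDATE:-, TRANSFORM:P3(v=70,ok=T), EMIT:-] out:P2(v=0); in:P4
Tick 7: [PARSE:P5(v=7,ok=F), VALIDATE:P4(v=1,ok=F), TRANSFORM:-, EMIT:P3(v=70,ok=T)] out:-; in:P5
Tick 8: [PARSE:-, VALIDATE:P5(v=7,ok=F), TRANSFORM:P4(v=0,ok=F), EMIT:-] out:P3(v=70); in:-
Tick 9: [PARSE:-, VALIDATE:-, TRANSFORM:P5(v=0,ok=F), EMIT:P4(v=0,ok=F)] out:-; in:-
Tick 10: [PARSE:-, VALIDATE:-, TRANSFORM:-, EMIT:P5(v=0,ok=F)] out:P4(v=0); in:-
Tick 11: [PARSE:-, VALIDATE:-, TRANSFORM:-, EMIT:-] out:P5(v=0); in:-
P2: arrives tick 2, valid=False (id=2, id%3=2), emit tick 6, final value 0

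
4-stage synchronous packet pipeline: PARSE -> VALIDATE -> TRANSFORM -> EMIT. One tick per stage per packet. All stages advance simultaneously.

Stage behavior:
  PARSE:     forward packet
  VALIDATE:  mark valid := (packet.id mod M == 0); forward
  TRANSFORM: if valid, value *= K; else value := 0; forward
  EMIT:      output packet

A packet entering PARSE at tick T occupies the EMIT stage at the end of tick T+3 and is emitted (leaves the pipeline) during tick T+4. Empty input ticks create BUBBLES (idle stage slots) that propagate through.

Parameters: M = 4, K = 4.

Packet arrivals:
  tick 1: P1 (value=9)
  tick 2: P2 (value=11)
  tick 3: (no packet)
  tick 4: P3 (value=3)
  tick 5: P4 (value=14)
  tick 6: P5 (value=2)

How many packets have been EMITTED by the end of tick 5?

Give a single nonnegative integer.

Answer: 1

Derivation:
Tick 1: [PARSE:P1(v=9,ok=F), VALIDATE:-, TRANSFORM:-, EMIT:-] out:-; in:P1
Tick 2: [PARSE:P2(v=11,ok=F), VALIDATE:P1(v=9,ok=F), TRANSFORM:-, EMIT:-] out:-; in:P2
Tick 3: [PARSE:-, VALIDATE:P2(v=11,ok=F), TRANSFORM:P1(v=0,ok=F), EMIT:-] out:-; in:-
Tick 4: [PARSE:P3(v=3,ok=F), VALIDATE:-, TRANSFORM:P2(v=0,ok=F), EMIT:P1(v=0,ok=F)] out:-; in:P3
Tick 5: [PARSE:P4(v=14,ok=F), VALIDATE:P3(v=3,ok=F), TRANSFORM:-, EMIT:P2(v=0,ok=F)] out:P1(v=0); in:P4
Emitted by tick 5: ['P1']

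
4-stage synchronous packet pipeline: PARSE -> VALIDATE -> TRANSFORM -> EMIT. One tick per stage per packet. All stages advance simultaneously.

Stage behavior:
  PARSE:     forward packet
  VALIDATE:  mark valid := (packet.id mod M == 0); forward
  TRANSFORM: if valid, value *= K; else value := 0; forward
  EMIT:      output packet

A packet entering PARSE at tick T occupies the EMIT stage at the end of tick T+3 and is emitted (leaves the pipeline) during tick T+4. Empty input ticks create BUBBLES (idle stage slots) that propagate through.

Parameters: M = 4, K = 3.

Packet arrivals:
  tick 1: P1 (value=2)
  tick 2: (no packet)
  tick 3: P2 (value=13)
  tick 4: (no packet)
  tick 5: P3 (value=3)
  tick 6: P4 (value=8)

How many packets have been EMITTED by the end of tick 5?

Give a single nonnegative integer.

Answer: 1

Derivation:
Tick 1: [PARSE:P1(v=2,ok=F), VALIDATE:-, TRANSFORM:-, EMIT:-] out:-; in:P1
Tick 2: [PARSE:-, VALIDATE:P1(v=2,ok=F), TRANSFORM:-, EMIT:-] out:-; in:-
Tick 3: [PARSE:P2(v=13,ok=F), VALIDATE:-, TRANSFORM:P1(v=0,ok=F), EMIT:-] out:-; in:P2
Tick 4: [PARSE:-, VALIDATE:P2(v=13,ok=F), TRANSFORM:-, EMIT:P1(v=0,ok=F)] out:-; in:-
Tick 5: [PARSE:P3(v=3,ok=F), VALIDATE:-, TRANSFORM:P2(v=0,ok=F), EMIT:-] out:P1(v=0); in:P3
Emitted by tick 5: ['P1']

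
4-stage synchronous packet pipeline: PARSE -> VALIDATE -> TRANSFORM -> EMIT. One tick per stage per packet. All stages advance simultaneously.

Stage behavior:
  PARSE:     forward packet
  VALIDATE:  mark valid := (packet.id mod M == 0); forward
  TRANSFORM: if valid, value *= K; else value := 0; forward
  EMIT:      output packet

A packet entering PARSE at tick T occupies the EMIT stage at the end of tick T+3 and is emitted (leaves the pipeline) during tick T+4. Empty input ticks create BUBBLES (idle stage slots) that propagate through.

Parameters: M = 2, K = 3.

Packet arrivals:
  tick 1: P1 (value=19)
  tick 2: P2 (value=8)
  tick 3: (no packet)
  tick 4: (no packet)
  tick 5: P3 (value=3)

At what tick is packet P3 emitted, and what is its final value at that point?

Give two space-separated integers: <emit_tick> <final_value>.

Tick 1: [PARSE:P1(v=19,ok=F), VALIDATE:-, TRANSFORM:-, EMIT:-] out:-; in:P1
Tick 2: [PARSE:P2(v=8,ok=F), VALIDATE:P1(v=19,ok=F), TRANSFORM:-, EMIT:-] out:-; in:P2
Tick 3: [PARSE:-, VALIDATE:P2(v=8,ok=T), TRANSFORM:P1(v=0,ok=F), EMIT:-] out:-; in:-
Tick 4: [PARSE:-, VALIDATE:-, TRANSFORM:P2(v=24,ok=T), EMIT:P1(v=0,ok=F)] out:-; in:-
Tick 5: [PARSE:P3(v=3,ok=F), VALIDATE:-, TRANSFORM:-, EMIT:P2(v=24,ok=T)] out:P1(v=0); in:P3
Tick 6: [PARSE:-, VALIDATE:P3(v=3,ok=F), TRANSFORM:-, EMIT:-] out:P2(v=24); in:-
Tick 7: [PARSE:-, VALIDATE:-, TRANSFORM:P3(v=0,ok=F), EMIT:-] out:-; in:-
Tick 8: [PARSE:-, VALIDATE:-, TRANSFORM:-, EMIT:P3(v=0,ok=F)] out:-; in:-
Tick 9: [PARSE:-, VALIDATE:-, TRANSFORM:-, EMIT:-] out:P3(v=0); in:-
P3: arrives tick 5, valid=False (id=3, id%2=1), emit tick 9, final value 0

Answer: 9 0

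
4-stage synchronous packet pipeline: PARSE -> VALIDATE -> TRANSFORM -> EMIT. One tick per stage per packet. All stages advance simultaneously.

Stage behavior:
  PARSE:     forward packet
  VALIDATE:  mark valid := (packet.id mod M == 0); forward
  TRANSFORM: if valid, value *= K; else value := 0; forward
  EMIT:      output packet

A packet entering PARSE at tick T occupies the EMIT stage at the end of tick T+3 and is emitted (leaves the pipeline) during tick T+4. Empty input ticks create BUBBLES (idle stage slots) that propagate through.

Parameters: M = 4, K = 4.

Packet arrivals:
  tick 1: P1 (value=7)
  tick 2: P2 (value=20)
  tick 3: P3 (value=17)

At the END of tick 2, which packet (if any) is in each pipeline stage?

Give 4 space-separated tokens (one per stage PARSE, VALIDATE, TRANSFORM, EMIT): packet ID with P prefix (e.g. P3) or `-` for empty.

Tick 1: [PARSE:P1(v=7,ok=F), VALIDATE:-, TRANSFORM:-, EMIT:-] out:-; in:P1
Tick 2: [PARSE:P2(v=20,ok=F), VALIDATE:P1(v=7,ok=F), TRANSFORM:-, EMIT:-] out:-; in:P2
At end of tick 2: ['P2', 'P1', '-', '-']

Answer: P2 P1 - -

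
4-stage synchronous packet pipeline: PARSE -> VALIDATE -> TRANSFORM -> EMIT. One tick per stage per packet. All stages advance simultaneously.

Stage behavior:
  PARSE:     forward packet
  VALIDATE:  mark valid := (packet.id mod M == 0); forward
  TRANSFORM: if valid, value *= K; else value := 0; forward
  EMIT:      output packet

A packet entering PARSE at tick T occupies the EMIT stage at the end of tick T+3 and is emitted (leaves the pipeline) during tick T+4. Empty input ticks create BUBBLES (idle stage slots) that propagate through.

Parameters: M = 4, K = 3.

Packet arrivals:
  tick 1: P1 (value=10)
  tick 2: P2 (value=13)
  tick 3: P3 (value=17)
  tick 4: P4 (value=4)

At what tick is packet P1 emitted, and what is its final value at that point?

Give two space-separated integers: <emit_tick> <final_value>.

Answer: 5 0

Derivation:
Tick 1: [PARSE:P1(v=10,ok=F), VALIDATE:-, TRANSFORM:-, EMIT:-] out:-; in:P1
Tick 2: [PARSE:P2(v=13,ok=F), VALIDATE:P1(v=10,ok=F), TRANSFORM:-, EMIT:-] out:-; in:P2
Tick 3: [PARSE:P3(v=17,ok=F), VALIDATE:P2(v=13,ok=F), TRANSFORM:P1(v=0,ok=F), EMIT:-] out:-; in:P3
Tick 4: [PARSE:P4(v=4,ok=F), VALIDATE:P3(v=17,ok=F), TRANSFORM:P2(v=0,ok=F), EMIT:P1(v=0,ok=F)] out:-; in:P4
Tick 5: [PARSE:-, VALIDATE:P4(v=4,ok=T), TRANSFORM:P3(v=0,ok=F), EMIT:P2(v=0,ok=F)] out:P1(v=0); in:-
Tick 6: [PARSE:-, VALIDATE:-, TRANSFORM:P4(v=12,ok=T), EMIT:P3(v=0,ok=F)] out:P2(v=0); in:-
Tick 7: [PARSE:-, VALIDATE:-, TRANSFORM:-, EMIT:P4(v=12,ok=T)] out:P3(v=0); in:-
Tick 8: [PARSE:-, VALIDATE:-, TRANSFORM:-, EMIT:-] out:P4(v=12); in:-
P1: arrives tick 1, valid=False (id=1, id%4=1), emit tick 5, final value 0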